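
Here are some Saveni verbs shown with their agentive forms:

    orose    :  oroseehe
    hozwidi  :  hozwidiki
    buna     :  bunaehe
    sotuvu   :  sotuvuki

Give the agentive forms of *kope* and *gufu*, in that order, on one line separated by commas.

kopeehe, gufuki

The alternation tracks the last vowel of the stem — -ki when the last vowel of the stem is a high vowel (*hozwidi*, *sotuvu*); -ehe when the last vowel of the stem is a non-high vowel (*orose*, *buna*).
The last vowel of *kope* is /e/, which is a non-high vowel, so the suffix is -ehe, giving *kopeehe*.
*gufu*: last vowel = /u/, a high vowel → -ki → *gufuki*.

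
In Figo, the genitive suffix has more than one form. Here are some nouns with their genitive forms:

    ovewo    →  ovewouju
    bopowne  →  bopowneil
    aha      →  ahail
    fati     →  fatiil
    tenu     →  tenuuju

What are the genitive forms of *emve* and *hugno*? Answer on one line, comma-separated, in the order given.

The suffix is conditioned by the last vowel: -uju when the last vowel of the stem is a rounded vowel (*ovewo*, *tenu*); -il when the last vowel of the stem is an unrounded vowel (*bopowne*, *aha*, *fati*).
Since the last vowel of *emve* is /e/ (an unrounded vowel), it takes -il, giving *emveil*.
*hugno*: last vowel = /o/, a rounded vowel → -uju → *hugnouju*.

emveil, hugnouju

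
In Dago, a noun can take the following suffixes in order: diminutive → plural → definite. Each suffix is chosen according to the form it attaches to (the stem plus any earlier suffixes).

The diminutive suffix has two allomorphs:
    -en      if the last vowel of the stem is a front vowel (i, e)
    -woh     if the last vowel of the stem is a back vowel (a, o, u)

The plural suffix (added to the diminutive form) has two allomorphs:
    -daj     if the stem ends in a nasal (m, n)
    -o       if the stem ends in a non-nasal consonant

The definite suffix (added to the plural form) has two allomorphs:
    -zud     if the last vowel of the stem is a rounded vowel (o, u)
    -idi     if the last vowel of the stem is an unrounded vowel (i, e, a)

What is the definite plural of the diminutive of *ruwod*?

ruwodwohozud

*ruwod* — last vowel /o/ (a back vowel) → -woh → *ruwodwoh*.
The final consonant of the diminutive form *ruwodwoh* is /h/, which is non-nasal, so the plural suffix is -o, giving *ruwodwoho*.
The plural form *ruwodwoho*: last vowel = /o/, a rounded vowel → -zud → *ruwodwohozud*.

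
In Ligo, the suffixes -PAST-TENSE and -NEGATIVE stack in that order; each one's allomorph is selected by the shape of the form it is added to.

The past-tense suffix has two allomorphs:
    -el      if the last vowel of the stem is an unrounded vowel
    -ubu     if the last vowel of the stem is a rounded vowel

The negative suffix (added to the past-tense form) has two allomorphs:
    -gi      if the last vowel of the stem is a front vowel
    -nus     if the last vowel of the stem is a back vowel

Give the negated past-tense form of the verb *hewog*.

hewogubunus

*hewog* — last vowel /o/ (a rounded vowel) → -ubu → *hewogubu*.
Since the last vowel of the past-tense form *hewogubu* is /u/ (a back vowel), it takes -nus, giving *hewogubunus*.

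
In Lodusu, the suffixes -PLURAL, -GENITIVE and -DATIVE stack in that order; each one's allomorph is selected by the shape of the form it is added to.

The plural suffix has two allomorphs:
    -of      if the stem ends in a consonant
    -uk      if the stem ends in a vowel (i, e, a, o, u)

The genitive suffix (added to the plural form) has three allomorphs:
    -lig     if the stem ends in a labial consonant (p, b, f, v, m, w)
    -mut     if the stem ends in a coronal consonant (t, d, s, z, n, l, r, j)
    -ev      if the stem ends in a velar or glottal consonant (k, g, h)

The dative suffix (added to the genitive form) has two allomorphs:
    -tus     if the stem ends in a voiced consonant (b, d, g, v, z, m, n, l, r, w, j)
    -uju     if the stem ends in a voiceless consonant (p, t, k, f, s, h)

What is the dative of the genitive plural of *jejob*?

Since the final sound of *jejob* is /b/ (a consonant), it takes -of, giving *jejobof*.
The plural form *jejobof* — final consonant /f/ (labial) → -lig → *jejoboflig*.
The final consonant of the genitive form *jejoboflig* is /g/, which is voiced, so the dative suffix is -tus, giving *jejobofligtus*.

jejobofligtus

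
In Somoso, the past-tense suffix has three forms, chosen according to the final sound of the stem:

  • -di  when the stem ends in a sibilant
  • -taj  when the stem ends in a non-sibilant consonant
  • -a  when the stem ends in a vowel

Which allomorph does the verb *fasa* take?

Since the final sound of *fasa* is /a/ (a vowel), it takes -a.

-a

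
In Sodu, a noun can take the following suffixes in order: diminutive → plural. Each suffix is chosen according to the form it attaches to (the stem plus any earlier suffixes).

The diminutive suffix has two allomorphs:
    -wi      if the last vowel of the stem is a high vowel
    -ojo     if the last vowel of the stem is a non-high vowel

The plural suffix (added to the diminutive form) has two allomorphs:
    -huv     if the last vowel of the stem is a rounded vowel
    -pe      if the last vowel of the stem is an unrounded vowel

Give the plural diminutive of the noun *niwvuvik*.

niwvuvikwipe

Since the last vowel of *niwvuvik* is /i/ (a high vowel), it takes -wi, giving *niwvuvikwi*.
The diminutive form *niwvuvikwi* — last vowel /i/ (an unrounded vowel) → -pe → *niwvuvikwipe*.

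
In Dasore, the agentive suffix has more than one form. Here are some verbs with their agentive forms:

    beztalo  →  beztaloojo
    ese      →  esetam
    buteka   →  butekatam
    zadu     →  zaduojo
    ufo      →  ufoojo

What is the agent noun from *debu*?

debuojo

The suffix is conditioned by the last vowel: -ojo when the last vowel of the stem is a rounded vowel (*beztalo*, *zadu*, *ufo*); -tam when the last vowel of the stem is an unrounded vowel (*ese*, *buteka*).
The last vowel of *debu* is /u/, which is a rounded vowel, so the suffix is -ojo, giving *debuojo*.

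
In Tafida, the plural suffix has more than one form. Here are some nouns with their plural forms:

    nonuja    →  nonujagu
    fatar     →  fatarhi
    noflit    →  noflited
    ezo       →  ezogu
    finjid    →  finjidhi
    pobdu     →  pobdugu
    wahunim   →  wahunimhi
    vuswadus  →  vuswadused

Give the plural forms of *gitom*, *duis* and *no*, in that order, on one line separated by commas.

The alternation tracks the final sound of the stem — -ed when the stem ends in a voiceless consonant (*noflit*, *vuswadus*); -hi when the stem ends in a voiced consonant (*fatar*, *finjid*, *wahunim*); -gu when the stem ends in a vowel (*nonuja*, *ezo*, *pobdu*).
*gitom*: final sound = /m/, a voiced consonant → -hi → *gitomhi*.
*duis* — final sound /s/ (a voiceless consonant) → -ed → *duised*.
The final sound of *no* is /o/, which is a vowel, so the suffix is -gu, giving *nogu*.

gitomhi, duised, nogu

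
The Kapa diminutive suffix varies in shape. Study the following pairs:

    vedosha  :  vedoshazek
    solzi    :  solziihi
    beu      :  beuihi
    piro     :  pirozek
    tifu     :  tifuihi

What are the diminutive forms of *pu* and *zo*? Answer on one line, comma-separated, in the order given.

The pattern is height harmony: -ihi when the last vowel of the stem is a high vowel (*solzi*, *beu*, *tifu*); -zek when the last vowel of the stem is a non-high vowel (*vedosha*, *piro*).
The last vowel of *pu* is /u/, which is a high vowel, so the suffix is -ihi, giving *puihi*.
The last vowel of *zo* is /o/, which is a non-high vowel, so the suffix is -zek, giving *zozek*.

puihi, zozek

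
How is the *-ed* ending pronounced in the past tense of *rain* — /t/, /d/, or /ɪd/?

The stem *rain* ends in a voiced sound other than /d/.
The -ed suffix is realized as /ɪd/ after /t, d/; as /t/ after other voiceless consonants; and as /d/ after other voiced sounds.
So -ed on *rain* is pronounced /d/.

/d/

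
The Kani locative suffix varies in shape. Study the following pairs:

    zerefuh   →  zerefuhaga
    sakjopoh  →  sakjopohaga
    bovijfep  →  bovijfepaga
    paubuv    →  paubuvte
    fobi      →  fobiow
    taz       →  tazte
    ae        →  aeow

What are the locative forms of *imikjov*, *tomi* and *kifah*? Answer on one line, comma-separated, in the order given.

The suffix is conditioned by the final sound: -aga when the stem ends in a voiceless consonant (*zerefuh*, *sakjopoh*, *bovijfep*); -te when the stem ends in a voiced consonant (*paubuv*, *taz*); -ow when the stem ends in a vowel (*fobi*, *ae*).
The final sound of *imikjov* is /v/, which is a voiced consonant, so the suffix is -te, giving *imikjovte*.
*tomi* — final sound /i/ (a vowel) → -ow → *tomiow*.
The final sound of *kifah* is /h/, which is a voiceless consonant, so the suffix is -aga, giving *kifahaga*.

imikjovte, tomiow, kifahaga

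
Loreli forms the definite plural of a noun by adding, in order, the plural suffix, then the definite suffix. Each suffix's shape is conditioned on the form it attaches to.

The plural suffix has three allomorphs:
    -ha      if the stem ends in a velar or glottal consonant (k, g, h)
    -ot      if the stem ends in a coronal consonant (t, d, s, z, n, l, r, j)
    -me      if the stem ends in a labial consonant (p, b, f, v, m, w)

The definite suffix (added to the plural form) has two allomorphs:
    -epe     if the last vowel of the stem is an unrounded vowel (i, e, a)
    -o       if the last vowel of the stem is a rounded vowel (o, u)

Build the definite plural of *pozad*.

pozadoto

Since the final consonant of *pozad* is /d/ (coronal), it takes -ot, giving *pozadot*.
The plural form *pozadot*: last vowel = /o/, a rounded vowel → -o → *pozadoto*.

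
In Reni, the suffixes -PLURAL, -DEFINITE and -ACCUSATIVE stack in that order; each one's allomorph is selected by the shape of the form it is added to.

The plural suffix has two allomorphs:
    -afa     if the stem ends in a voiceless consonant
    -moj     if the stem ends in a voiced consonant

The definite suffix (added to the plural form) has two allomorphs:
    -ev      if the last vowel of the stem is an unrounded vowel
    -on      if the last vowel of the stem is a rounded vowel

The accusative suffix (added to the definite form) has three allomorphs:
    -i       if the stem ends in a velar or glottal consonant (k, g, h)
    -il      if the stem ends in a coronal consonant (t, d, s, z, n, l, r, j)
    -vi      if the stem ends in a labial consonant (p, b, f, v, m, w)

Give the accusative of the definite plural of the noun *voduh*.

voduhafaevvi

*voduh* — final consonant /h/ (voiceless) → -afa → *voduhafa*.
The plural form *voduhafa* — last vowel /a/ (an unrounded vowel) → -ev → *voduhafaev*.
The definite form *voduhafaev*: final consonant = /v/, labial → -vi → *voduhafaevvi*.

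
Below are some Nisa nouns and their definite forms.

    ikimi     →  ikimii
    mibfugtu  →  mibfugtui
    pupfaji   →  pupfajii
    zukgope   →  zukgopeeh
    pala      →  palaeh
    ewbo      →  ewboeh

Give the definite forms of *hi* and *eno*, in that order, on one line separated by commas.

Looking at the last vowel of each stem: -i when the last vowel of the stem is a high vowel (*ikimi*, *mibfugtu*, *pupfaji*); -eh when the last vowel of the stem is a non-high vowel (*zukgope*, *pala*, *ewbo*).
*hi* — last vowel /i/ (a high vowel) → -i → *hii*.
*eno*: last vowel = /o/, a non-high vowel → -eh → *enoeh*.

hii, enoeh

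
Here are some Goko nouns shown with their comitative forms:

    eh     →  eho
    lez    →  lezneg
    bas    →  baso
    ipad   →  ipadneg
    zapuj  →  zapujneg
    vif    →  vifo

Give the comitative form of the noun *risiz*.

risizneg

The pattern is voicing of the final consonant: -o when the stem ends in a voiceless consonant (*eh*, *bas*, *vif*); -neg when the stem ends in a voiced consonant (*lez*, *ipad*, *zapuj*).
*risiz* — final consonant /z/ (voiced) → -neg → *risizneg*.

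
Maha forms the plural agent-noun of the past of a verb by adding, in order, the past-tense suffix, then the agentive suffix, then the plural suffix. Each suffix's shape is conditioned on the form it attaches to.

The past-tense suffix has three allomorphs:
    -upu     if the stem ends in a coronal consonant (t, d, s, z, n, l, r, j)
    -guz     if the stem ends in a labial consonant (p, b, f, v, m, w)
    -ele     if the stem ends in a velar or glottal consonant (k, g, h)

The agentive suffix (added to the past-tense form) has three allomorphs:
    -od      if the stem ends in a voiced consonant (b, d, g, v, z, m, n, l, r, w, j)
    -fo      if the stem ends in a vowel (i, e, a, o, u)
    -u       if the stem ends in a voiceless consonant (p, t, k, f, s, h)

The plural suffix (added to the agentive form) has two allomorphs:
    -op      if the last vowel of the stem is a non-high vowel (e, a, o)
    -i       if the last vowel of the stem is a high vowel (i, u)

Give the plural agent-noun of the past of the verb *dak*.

Since the final consonant of *dak* is /k/ (velar/glottal), it takes -ele, giving *dakele*.
The past-tense form *dakele*: final sound = /e/, a vowel → -fo → *dakelefo*.
The agentive form *dakelefo*: last vowel = /o/, a non-high vowel → -op → *dakelefoop*.

dakelefoop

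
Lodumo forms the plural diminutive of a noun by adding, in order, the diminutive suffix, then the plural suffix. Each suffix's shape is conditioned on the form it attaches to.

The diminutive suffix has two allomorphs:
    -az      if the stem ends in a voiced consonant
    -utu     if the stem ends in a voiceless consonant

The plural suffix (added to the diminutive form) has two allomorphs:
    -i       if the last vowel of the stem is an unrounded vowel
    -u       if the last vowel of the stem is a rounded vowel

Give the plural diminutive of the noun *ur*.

*ur* — final consonant /r/ (voiced) → -az → *uraz*.
Since the last vowel of the diminutive form *uraz* is /a/ (an unrounded vowel), it takes -i, giving *urazi*.

urazi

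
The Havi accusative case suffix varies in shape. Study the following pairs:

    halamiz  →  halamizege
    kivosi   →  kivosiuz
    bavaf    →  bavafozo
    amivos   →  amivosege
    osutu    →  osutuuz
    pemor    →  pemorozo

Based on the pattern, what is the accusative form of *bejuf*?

The pattern is sibilance of the final sound: -ege when the stem ends in a sibilant (*halamiz*, *amivos*); -ozo when the stem ends in a non-sibilant consonant (*bavaf*, *pemor*); -uz when the stem ends in a vowel (*kivosi*, *osutu*).
*bejuf*: final sound = /f/, a non-sibilant consonant → -ozo → *bejufozo*.

bejufozo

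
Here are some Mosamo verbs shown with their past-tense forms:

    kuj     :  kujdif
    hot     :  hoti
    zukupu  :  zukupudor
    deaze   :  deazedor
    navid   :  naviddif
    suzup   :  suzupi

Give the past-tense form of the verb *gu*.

The suffix is conditioned by the final sound: -i when the stem ends in a voiceless consonant (*hot*, *suzup*); -dif when the stem ends in a voiced consonant (*kuj*, *navid*); -dor when the stem ends in a vowel (*zukupu*, *deaze*).
The final sound of *gu* is /u/, which is a vowel, so the suffix is -dor, giving *gudor*.

gudor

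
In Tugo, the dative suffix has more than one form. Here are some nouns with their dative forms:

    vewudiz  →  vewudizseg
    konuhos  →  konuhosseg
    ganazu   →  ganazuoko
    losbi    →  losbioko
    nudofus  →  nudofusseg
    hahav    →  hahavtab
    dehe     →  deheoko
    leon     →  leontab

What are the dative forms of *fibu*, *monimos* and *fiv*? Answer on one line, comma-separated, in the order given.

The alternation tracks the final sound of the stem — -seg when the stem ends in a sibilant (*vewudiz*, *konuhos*, *nudofus*); -tab when the stem ends in a non-sibilant consonant (*hahav*, *leon*); -oko when the stem ends in a vowel (*ganazu*, *losbi*, *dehe*).
Since the final sound of *fibu* is /u/ (a vowel), it takes -oko, giving *fibuoko*.
Since the final sound of *monimos* is /s/ (a sibilant), it takes -seg, giving *monimosseg*.
The final sound of *fiv* is /v/, which is a non-sibilant consonant, so the suffix is -tab, giving *fivtab*.

fibuoko, monimosseg, fivtab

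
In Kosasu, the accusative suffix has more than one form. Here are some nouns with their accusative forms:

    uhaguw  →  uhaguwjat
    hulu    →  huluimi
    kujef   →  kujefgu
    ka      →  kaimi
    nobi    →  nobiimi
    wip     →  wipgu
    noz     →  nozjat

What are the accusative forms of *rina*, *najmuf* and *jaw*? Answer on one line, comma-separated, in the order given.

rinaimi, najmufgu, jawjat

The suffix is conditioned by the final sound: -gu when the stem ends in a voiceless consonant (*kujef*, *wip*); -jat when the stem ends in a voiced consonant (*uhaguw*, *noz*); -imi when the stem ends in a vowel (*hulu*, *ka*, *nobi*).
The final sound of *rina* is /a/, which is a vowel, so the suffix is -imi, giving *rinaimi*.
Since the final sound of *najmuf* is /f/ (a voiceless consonant), it takes -gu, giving *najmufgu*.
Since the final sound of *jaw* is /w/ (a voiced consonant), it takes -jat, giving *jawjat*.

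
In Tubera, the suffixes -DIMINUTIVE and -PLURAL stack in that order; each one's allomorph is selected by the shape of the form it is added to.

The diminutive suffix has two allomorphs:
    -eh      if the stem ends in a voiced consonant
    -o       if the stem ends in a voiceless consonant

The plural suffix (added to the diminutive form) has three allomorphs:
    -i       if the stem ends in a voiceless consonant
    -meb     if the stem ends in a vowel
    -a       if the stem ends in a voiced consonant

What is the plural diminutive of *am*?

Since the final consonant of *am* is /m/ (voiced), it takes -eh, giving *ameh*.
Since the final sound of the diminutive form *ameh* is /h/ (a voiceless consonant), it takes -i, giving *amehi*.

amehi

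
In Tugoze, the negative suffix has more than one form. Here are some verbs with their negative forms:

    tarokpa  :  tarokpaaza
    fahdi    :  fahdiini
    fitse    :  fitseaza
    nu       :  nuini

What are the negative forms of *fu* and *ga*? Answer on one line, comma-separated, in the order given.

The suffix is conditioned by the last vowel: -ini when the last vowel of the stem is a high vowel (*fahdi*, *nu*); -aza when the last vowel of the stem is a non-high vowel (*tarokpa*, *fitse*).
*fu* — last vowel /u/ (a high vowel) → -ini → *fuini*.
The last vowel of *ga* is /a/, which is a non-high vowel, so the suffix is -aza, giving *gaaza*.

fuini, gaaza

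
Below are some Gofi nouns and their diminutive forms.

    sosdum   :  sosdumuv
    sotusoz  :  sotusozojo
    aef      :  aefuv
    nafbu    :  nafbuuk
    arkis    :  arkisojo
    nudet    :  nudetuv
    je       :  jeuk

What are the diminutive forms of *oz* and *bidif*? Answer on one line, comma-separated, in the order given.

Looking at the final sound of each stem: -ojo when the stem ends in a sibilant (*sotusoz*, *arkis*); -uv when the stem ends in a non-sibilant consonant (*sosdum*, *aef*, *nudet*); -uk when the stem ends in a vowel (*nafbu*, *je*).
Since the final sound of *oz* is /z/ (a sibilant), it takes -ojo, giving *ozojo*.
The final sound of *bidif* is /f/, which is a non-sibilant consonant, so the suffix is -uv, giving *bidifuv*.

ozojo, bidifuv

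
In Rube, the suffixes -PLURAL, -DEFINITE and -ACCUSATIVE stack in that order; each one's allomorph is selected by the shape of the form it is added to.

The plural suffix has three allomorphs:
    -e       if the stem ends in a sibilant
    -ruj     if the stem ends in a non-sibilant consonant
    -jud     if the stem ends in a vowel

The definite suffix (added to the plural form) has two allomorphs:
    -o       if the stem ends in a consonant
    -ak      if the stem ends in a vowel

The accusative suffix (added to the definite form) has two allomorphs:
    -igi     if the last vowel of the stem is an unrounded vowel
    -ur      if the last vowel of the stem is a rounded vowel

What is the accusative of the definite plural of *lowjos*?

The final sound of *lowjos* is /s/, which is a sibilant, so the plural suffix is -e, giving *lowjose*.
Since the final sound of the plural form *lowjose* is /e/ (a vowel), it takes -ak, giving *lowjoseak*.
The definite form *lowjoseak* — last vowel /a/ (an unrounded vowel) → -igi → *lowjoseakigi*.

lowjoseakigi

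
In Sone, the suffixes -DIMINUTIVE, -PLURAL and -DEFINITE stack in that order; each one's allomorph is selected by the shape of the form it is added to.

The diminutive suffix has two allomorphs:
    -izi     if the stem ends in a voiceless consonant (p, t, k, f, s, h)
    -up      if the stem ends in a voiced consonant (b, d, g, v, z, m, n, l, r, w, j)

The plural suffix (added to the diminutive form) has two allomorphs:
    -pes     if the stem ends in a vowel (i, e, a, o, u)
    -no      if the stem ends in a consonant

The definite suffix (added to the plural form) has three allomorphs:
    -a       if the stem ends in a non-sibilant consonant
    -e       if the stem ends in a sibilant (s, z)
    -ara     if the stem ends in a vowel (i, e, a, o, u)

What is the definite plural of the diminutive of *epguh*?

epguhizipese

The final consonant of *epguh* is /h/, which is voiceless, so the diminutive suffix is -izi, giving *epguhizi*.
The diminutive form *epguhizi* — final sound /i/ (a vowel) → -pes → *epguhizipes*.
The final sound of the plural form *epguhizipes* is /s/, which is a sibilant, so the definite suffix is -e, giving *epguhizipese*.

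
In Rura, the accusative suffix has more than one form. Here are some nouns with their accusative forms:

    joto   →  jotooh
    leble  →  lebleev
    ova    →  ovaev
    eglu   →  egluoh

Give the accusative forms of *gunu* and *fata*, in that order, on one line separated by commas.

The pattern is rounding harmony: -oh when the last vowel of the stem is a rounded vowel (*joto*, *eglu*); -ev when the last vowel of the stem is an unrounded vowel (*leble*, *ova*).
*gunu* — last vowel /u/ (a rounded vowel) → -oh → *gunuoh*.
Since the last vowel of *fata* is /a/ (an unrounded vowel), it takes -ev, giving *fataev*.

gunuoh, fataev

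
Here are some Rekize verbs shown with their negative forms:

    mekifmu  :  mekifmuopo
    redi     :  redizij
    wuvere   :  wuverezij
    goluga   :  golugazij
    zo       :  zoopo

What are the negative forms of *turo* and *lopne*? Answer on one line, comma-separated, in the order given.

turoopo, lopnezij

The alternation tracks the last vowel of the stem — -opo when the last vowel of the stem is a rounded vowel (*mekifmu*, *zo*); -zij when the last vowel of the stem is an unrounded vowel (*redi*, *wuvere*, *goluga*).
*turo*: last vowel = /o/, a rounded vowel → -opo → *turoopo*.
Since the last vowel of *lopne* is /e/ (an unrounded vowel), it takes -zij, giving *lopnezij*.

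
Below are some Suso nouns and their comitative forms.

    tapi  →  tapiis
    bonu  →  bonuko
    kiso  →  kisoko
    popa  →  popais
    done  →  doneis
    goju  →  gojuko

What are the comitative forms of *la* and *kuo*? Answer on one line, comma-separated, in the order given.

The alternation tracks the last vowel of the stem — -ko when the last vowel of the stem is a rounded vowel (*bonu*, *kiso*, *goju*); -is when the last vowel of the stem is an unrounded vowel (*tapi*, *popa*, *done*).
The last vowel of *la* is /a/, which is an unrounded vowel, so the suffix is -is, giving *lais*.
Since the last vowel of *kuo* is /o/ (a rounded vowel), it takes -ko, giving *kuoko*.

lais, kuoko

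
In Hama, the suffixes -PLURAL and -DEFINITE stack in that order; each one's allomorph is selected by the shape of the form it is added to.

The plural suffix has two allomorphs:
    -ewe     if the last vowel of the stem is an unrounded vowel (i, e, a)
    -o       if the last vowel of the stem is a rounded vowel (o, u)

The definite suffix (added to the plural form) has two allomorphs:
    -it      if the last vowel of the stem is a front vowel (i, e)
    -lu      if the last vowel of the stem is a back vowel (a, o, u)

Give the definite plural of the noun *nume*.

numeeweit

*nume*: last vowel = /e/, an unrounded vowel → -ewe → *numeewe*.
The last vowel of the plural form *numeewe* is /e/, which is a front vowel, so the definite suffix is -it, giving *numeeweit*.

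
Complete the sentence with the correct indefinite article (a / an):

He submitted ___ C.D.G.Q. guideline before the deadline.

The indefinite article is chosen by the initial *sound* of the following word, not its spelling.
The initialism *C.D.G.Q.* is read letter by letter; the first letter, C, is pronounced /siː/, which begins with a consonant sound.
So the article is *a*: He submitted a C.D.G.Q. guideline before the deadline.

a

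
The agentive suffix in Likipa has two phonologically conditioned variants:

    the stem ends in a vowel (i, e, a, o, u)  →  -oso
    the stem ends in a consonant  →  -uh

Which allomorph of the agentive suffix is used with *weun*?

-uh

*weun*: final sound = /n/, a consonant → -uh.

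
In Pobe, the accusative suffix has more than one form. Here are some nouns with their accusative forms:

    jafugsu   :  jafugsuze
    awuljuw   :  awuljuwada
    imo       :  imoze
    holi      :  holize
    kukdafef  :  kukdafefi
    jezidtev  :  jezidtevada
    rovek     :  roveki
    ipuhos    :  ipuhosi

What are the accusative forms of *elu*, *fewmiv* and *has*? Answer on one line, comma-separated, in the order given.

eluze, fewmivada, hasi

The suffix is conditioned by the final sound: -i when the stem ends in a voiceless consonant (*kukdafef*, *rovek*, *ipuhos*); -ada when the stem ends in a voiced consonant (*awuljuw*, *jezidtev*); -ze when the stem ends in a vowel (*jafugsu*, *imo*, *holi*).
*elu* — final sound /u/ (a vowel) → -ze → *eluze*.
*fewmiv*: final sound = /v/, a voiced consonant → -ada → *fewmivada*.
*has*: final sound = /s/, a voiceless consonant → -i → *hasi*.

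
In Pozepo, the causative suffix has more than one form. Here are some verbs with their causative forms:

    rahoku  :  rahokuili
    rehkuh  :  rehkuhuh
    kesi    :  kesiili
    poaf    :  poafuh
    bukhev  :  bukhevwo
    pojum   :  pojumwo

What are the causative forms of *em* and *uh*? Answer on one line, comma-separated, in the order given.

The alternation tracks the final sound of the stem — -uh when the stem ends in a voiceless consonant (*rehkuh*, *poaf*); -wo when the stem ends in a voiced consonant (*bukhev*, *pojum*); -ili when the stem ends in a vowel (*rahoku*, *kesi*).
*em* — final sound /m/ (a voiced consonant) → -wo → *emwo*.
*uh*: final sound = /h/, a voiceless consonant → -uh → *uhuh*.

emwo, uhuh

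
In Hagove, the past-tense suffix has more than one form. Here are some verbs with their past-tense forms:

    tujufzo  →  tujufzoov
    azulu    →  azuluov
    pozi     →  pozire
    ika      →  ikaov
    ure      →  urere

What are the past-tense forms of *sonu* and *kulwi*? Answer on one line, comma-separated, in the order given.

The pattern is front/back vowel harmony: -re when the last vowel of the stem is a front vowel (*pozi*, *ure*); -ov when the last vowel of the stem is a back vowel (*tujufzo*, *azulu*, *ika*).
*sonu*: last vowel = /u/, a back vowel → -ov → *sonuov*.
The last vowel of *kulwi* is /i/, which is a front vowel, so the suffix is -re, giving *kulwire*.

sonuov, kulwire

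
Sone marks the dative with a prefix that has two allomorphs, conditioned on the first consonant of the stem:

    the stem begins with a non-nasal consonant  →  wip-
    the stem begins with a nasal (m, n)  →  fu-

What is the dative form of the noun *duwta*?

*duwta* — first consonant /d/ (non-nasal) → wip- → *wipduwta*.

wipduwta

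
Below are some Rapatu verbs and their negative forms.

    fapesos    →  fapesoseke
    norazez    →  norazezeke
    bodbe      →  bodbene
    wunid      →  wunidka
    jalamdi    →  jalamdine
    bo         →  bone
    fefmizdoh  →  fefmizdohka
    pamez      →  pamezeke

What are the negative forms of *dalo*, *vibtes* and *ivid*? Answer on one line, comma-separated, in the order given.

dalone, vibteseke, ividka

The suffix is conditioned by the final sound: -eke when the stem ends in a sibilant (*fapesos*, *norazez*, *pamez*); -ka when the stem ends in a non-sibilant consonant (*wunid*, *fefmizdoh*); -ne when the stem ends in a vowel (*bodbe*, *jalamdi*, *bo*).
Since the final sound of *dalo* is /o/ (a vowel), it takes -ne, giving *dalone*.
*vibtes*: final sound = /s/, a sibilant → -eke → *vibteseke*.
*ivid* — final sound /d/ (a non-sibilant consonant) → -ka → *ividka*.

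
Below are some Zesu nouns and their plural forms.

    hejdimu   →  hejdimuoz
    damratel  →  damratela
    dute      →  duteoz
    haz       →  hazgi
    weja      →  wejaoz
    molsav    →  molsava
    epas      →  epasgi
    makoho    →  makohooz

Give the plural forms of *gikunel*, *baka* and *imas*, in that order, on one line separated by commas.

The suffix is conditioned by the final sound: -gi when the stem ends in a sibilant (*haz*, *epas*); -a when the stem ends in a non-sibilant consonant (*damratel*, *molsav*); -oz when the stem ends in a vowel (*hejdimu*, *dute*, *weja*, *makoho*).
The final sound of *gikunel* is /l/, which is a non-sibilant consonant, so the suffix is -a, giving *gikunela*.
The final sound of *baka* is /a/, which is a vowel, so the suffix is -oz, giving *bakaoz*.
*imas* — final sound /s/ (a sibilant) → -gi → *imasgi*.

gikunela, bakaoz, imasgi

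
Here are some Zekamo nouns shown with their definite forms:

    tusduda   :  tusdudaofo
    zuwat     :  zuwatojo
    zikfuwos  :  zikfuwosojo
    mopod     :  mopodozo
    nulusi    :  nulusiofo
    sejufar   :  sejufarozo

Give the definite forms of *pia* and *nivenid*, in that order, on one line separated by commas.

The suffix is conditioned by the final sound: -ojo when the stem ends in a voiceless consonant (*zuwat*, *zikfuwos*); -ozo when the stem ends in a voiced consonant (*mopod*, *sejufar*); -ofo when the stem ends in a vowel (*tusduda*, *nulusi*).
The final sound of *pia* is /a/, which is a vowel, so the suffix is -ofo, giving *piaofo*.
*nivenid*: final sound = /d/, a voiced consonant → -ozo → *nivenidozo*.

piaofo, nivenidozo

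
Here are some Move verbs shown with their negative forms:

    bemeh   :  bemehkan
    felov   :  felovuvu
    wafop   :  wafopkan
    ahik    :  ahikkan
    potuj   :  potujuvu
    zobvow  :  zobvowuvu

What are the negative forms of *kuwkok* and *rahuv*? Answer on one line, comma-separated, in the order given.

The alternation tracks the final consonant of the stem — -kan when the stem ends in a voiceless consonant (*bemeh*, *wafop*, *ahik*); -uvu when the stem ends in a voiced consonant (*felov*, *potuj*, *zobvow*).
*kuwkok* — final consonant /k/ (voiceless) → -kan → *kuwkokkan*.
*rahuv* — final consonant /v/ (voiced) → -uvu → *rahuvuvu*.

kuwkokkan, rahuvuvu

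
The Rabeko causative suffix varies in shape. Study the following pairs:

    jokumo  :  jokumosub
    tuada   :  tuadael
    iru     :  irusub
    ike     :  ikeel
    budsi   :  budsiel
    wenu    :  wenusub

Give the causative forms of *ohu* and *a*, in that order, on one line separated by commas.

ohusub, ael

The suffix is conditioned by the last vowel: -sub when the last vowel of the stem is a rounded vowel (*jokumo*, *iru*, *wenu*); -el when the last vowel of the stem is an unrounded vowel (*tuada*, *ike*, *budsi*).
*ohu* — last vowel /u/ (a rounded vowel) → -sub → *ohusub*.
*a* — last vowel /a/ (an unrounded vowel) → -el → *ael*.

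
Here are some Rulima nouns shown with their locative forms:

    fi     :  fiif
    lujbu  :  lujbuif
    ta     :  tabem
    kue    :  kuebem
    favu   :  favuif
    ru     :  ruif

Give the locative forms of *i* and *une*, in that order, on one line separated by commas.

The suffix is conditioned by the last vowel: -if when the last vowel of the stem is a high vowel (*fi*, *lujbu*, *favu*, *ru*); -bem when the last vowel of the stem is a non-high vowel (*ta*, *kue*).
*i*: last vowel = /i/, a high vowel → -if → *iif*.
Since the last vowel of *une* is /e/ (a non-high vowel), it takes -bem, giving *unebem*.

iif, unebem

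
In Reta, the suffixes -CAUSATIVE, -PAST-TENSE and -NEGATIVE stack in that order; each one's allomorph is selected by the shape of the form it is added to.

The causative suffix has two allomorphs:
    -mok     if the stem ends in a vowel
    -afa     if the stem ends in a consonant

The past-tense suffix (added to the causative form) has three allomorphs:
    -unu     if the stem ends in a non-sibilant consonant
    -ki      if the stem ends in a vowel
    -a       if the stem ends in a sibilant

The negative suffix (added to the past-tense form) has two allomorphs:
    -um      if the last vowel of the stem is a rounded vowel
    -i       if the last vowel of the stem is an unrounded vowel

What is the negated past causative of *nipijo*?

*nipijo* — final sound /o/ (a vowel) → -mok → *nipijomok*.
The causative form *nipijomok* — final sound /k/ (a non-sibilant consonant) → -unu → *nipijomokunu*.
The past-tense form *nipijomokunu*: last vowel = /u/, a rounded vowel → -um → *nipijomokunuum*.

nipijomokunuum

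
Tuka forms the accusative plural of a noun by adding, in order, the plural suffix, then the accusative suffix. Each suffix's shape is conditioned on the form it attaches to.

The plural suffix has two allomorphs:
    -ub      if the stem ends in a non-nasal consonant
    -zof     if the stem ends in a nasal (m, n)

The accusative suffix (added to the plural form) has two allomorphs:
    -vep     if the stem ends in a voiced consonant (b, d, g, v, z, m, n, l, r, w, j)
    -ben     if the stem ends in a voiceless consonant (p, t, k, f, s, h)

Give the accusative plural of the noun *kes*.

kesubvep

*kes* — final consonant /s/ (non-nasal) → -ub → *kesub*.
The plural form *kesub*: final consonant = /b/, voiced → -vep → *kesubvep*.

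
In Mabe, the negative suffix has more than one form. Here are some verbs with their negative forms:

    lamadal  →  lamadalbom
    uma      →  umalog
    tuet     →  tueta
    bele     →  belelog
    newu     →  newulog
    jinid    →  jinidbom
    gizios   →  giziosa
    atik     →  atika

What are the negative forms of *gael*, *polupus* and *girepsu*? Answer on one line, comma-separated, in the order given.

gaelbom, polupusa, girepsulog

The alternation tracks the final sound of the stem — -a when the stem ends in a voiceless consonant (*tuet*, *gizios*, *atik*); -bom when the stem ends in a voiced consonant (*lamadal*, *jinid*); -log when the stem ends in a vowel (*uma*, *bele*, *newu*).
*gael* — final sound /l/ (a voiced consonant) → -bom → *gaelbom*.
The final sound of *polupus* is /s/, which is a voiceless consonant, so the suffix is -a, giving *polupusa*.
*girepsu* — final sound /u/ (a vowel) → -log → *girepsulog*.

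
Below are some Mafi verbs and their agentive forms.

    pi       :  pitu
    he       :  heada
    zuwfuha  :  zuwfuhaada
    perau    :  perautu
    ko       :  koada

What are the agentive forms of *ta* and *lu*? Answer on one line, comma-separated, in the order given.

taada, lutu

The suffix is conditioned by the last vowel: -tu when the last vowel of the stem is a high vowel (*pi*, *perau*); -ada when the last vowel of the stem is a non-high vowel (*he*, *zuwfuha*, *ko*).
*ta* — last vowel /a/ (a non-high vowel) → -ada → *taada*.
Since the last vowel of *lu* is /u/ (a high vowel), it takes -tu, giving *lutu*.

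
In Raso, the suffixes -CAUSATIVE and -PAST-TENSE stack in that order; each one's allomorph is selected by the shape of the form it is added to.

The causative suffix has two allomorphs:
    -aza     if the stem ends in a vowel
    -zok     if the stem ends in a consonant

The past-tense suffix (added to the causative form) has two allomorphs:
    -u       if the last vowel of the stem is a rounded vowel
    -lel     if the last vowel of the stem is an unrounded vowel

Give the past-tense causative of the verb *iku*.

ikuazalel

*iku*: final sound = /u/, a vowel → -aza → *ikuaza*.
The causative form *ikuaza*: last vowel = /a/, an unrounded vowel → -lel → *ikuazalel*.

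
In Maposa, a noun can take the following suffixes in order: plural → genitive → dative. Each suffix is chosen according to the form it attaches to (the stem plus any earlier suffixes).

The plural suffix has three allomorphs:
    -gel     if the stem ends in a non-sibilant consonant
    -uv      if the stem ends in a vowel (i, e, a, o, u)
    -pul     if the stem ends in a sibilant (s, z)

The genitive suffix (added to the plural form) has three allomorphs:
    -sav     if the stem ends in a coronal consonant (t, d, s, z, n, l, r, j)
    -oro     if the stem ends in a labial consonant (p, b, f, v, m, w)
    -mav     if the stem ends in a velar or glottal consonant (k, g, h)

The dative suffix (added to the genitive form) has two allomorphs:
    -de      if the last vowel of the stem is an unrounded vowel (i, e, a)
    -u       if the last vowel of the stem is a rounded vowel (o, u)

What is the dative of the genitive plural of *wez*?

wezpulsavde

The final sound of *wez* is /z/, which is a sibilant, so the plural suffix is -pul, giving *wezpul*.
The plural form *wezpul*: final consonant = /l/, coronal → -sav → *wezpulsav*.
The last vowel of the genitive form *wezpulsav* is /a/, which is an unrounded vowel, so the dative suffix is -de, giving *wezpulsavde*.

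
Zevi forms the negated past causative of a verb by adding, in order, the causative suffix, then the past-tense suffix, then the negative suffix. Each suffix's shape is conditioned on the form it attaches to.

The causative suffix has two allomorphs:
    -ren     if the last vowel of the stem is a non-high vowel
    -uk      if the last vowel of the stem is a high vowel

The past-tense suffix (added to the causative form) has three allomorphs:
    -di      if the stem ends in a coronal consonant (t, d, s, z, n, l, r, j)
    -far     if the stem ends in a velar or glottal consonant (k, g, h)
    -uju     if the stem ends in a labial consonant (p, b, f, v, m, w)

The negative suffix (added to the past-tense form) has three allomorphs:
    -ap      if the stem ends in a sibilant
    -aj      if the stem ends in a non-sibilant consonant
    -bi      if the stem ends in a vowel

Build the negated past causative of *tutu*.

tutuukfaraj

*tutu*: last vowel = /u/, a high vowel → -uk → *tutuuk*.
The causative form *tutuuk* — final consonant /k/ (velar/glottal) → -far → *tutuukfar*.
The past-tense form *tutuukfar*: final sound = /r/, a non-sibilant consonant → -aj → *tutuukfaraj*.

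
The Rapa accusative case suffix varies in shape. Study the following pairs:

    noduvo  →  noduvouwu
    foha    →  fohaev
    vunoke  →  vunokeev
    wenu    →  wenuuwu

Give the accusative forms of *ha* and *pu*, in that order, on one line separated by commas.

The suffix is conditioned by the last vowel: -uwu when the last vowel of the stem is a rounded vowel (*noduvo*, *wenu*); -ev when the last vowel of the stem is an unrounded vowel (*foha*, *vunoke*).
*ha* — last vowel /a/ (an unrounded vowel) → -ev → *haev*.
*pu* — last vowel /u/ (a rounded vowel) → -uwu → *puuwu*.

haev, puuwu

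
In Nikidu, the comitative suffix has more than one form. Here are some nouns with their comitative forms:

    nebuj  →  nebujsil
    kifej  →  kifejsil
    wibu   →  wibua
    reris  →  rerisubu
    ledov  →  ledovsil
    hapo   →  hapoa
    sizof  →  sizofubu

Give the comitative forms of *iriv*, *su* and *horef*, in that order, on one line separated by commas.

irivsil, sua, horefubu

The suffix is conditioned by the final sound: -ubu when the stem ends in a voiceless consonant (*reris*, *sizof*); -sil when the stem ends in a voiced consonant (*nebuj*, *kifej*, *ledov*); -a when the stem ends in a vowel (*wibu*, *hapo*).
*iriv*: final sound = /v/, a voiced consonant → -sil → *irivsil*.
*su*: final sound = /u/, a vowel → -a → *sua*.
*horef*: final sound = /f/, a voiceless consonant → -ubu → *horefubu*.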